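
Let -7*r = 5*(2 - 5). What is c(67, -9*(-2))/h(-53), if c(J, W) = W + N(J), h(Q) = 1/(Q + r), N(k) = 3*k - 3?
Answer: -76896/7 ≈ -10985.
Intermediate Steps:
N(k) = -3 + 3*k
r = 15/7 (r = -5*(2 - 5)/7 = -5*(-3)/7 = -⅐*(-15) = 15/7 ≈ 2.1429)
h(Q) = 1/(15/7 + Q) (h(Q) = 1/(Q + 15/7) = 1/(15/7 + Q))
c(J, W) = -3 + W + 3*J (c(J, W) = W + (-3 + 3*J) = -3 + W + 3*J)
c(67, -9*(-2))/h(-53) = (-3 - 9*(-2) + 3*67)/((7/(15 + 7*(-53)))) = (-3 + 18 + 201)/((7/(15 - 371))) = 216/((7/(-356))) = 216/((7*(-1/356))) = 216/(-7/356) = 216*(-356/7) = -76896/7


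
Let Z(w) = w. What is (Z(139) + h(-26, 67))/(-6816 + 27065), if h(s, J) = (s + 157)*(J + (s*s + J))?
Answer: 106249/20249 ≈ 5.2471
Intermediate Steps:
h(s, J) = (157 + s)*(s**2 + 2*J) (h(s, J) = (157 + s)*(J + (s**2 + J)) = (157 + s)*(J + (J + s**2)) = (157 + s)*(s**2 + 2*J))
(Z(139) + h(-26, 67))/(-6816 + 27065) = (139 + ((-26)**3 + 157*(-26)**2 + 314*67 + 2*67*(-26)))/(-6816 + 27065) = (139 + (-17576 + 157*676 + 21038 - 3484))/20249 = (139 + (-17576 + 106132 + 21038 - 3484))*(1/20249) = (139 + 106110)*(1/20249) = 106249*(1/20249) = 106249/20249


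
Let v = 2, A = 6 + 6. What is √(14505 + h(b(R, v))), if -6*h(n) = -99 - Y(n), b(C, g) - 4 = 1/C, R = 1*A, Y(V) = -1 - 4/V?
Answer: 2*√1600959/21 ≈ 120.50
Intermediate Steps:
A = 12
R = 12 (R = 1*12 = 12)
b(C, g) = 4 + 1/C
h(n) = 33/2 + (-4 - n)/(6*n) (h(n) = -(-99 - (-4 - n)/n)/6 = 33/2 + (-4 - n)/(6*n))
√(14505 + h(b(R, v))) = √(14505 + (-2 + 49*(4 + 1/12))/(3*(4 + 1/12))) = √(14505 + (-2 + 49*(49/12))/(3*(49/12))) = √(14505 + (⅓)*(12/49)*(-2 + 2401/12)) = √(14505 + (⅓)*(12/49)*(2377/12)) = √(14505 + 2377/147) = √(2134612/147) = 2*√1600959/21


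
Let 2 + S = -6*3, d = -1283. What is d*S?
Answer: 25660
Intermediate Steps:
S = -20 (S = -2 - 6*3 = -2 - 18 = -20)
d*S = -1283*(-20) = 25660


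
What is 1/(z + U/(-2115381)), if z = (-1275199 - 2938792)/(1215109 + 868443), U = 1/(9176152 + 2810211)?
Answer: -52829970596149364256/106848795049243981825 ≈ -0.49444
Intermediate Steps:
U = 1/11986363 ≈ 8.3428e-8
z = -4213991/2083552 ≈ -2.0225
1/(z + U/(-2115381)) = 1/(-4213991/2083552 + (1/11986363)/(-2115381)) = 1/(-4213991/2083552 + (1/11986363)*(-1/2115381)) = 1/(-4213991/2083552 - 1/25355724549303) = 1/(-106848795049243981825/52829970596149364256) = -52829970596149364256/106848795049243981825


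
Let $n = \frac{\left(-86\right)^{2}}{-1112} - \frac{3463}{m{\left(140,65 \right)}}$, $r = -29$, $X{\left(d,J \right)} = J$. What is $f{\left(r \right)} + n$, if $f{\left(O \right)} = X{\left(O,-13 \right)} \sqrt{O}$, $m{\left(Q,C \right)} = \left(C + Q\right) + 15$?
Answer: $- \frac{684747}{30580} - 13 i \sqrt{29} \approx -22.392 - 70.007 i$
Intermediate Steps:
$m{\left(Q,C \right)} = 15 + C + Q$
$f{\left(O \right)} = - 13 \sqrt{O}$
$n = - \frac{684747}{30580}$ ($n = \frac{\left(-86\right)^{2}}{-1112} - \frac{3463}{15 + 65 + 140} = 7396 \left(- \frac{1}{1112}\right) - \frac{3463}{220} = - \frac{1849}{278} - \frac{3463}{220} = - \frac{684747}{30580} \approx -22.392$)
$f{\left(r \right)} + n = - 13 \sqrt{-29} - \frac{684747}{30580} = - 13 i \sqrt{29} - \frac{684747}{30580} = - \frac{684747}{30580} - 13 i \sqrt{29}$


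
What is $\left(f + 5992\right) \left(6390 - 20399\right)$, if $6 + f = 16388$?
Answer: $-313437366$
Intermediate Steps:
$f = 16382$ ($f = -6 + 16388 = 16382$)
$\left(f + 5992\right) \left(6390 - 20399\right) = \left(16382 + 5992\right) \left(6390 - 20399\right) = 22374 \left(-14009\right) = -313437366$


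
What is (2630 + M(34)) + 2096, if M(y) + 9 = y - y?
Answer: 4717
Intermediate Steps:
M(y) = -9 (M(y) = -9 + (y - y) = -9 + 0 = -9)
(2630 + M(34)) + 2096 = (2630 - 9) + 2096 = 2621 + 2096 = 4717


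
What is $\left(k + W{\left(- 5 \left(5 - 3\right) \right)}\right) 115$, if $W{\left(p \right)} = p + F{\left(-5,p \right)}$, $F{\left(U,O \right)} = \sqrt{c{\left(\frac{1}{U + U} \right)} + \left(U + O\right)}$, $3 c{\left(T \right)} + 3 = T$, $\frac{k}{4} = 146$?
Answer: $66010 + \frac{23 i \sqrt{14430}}{6} \approx 66010.0 + 460.48 i$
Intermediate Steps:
$k = 584$ ($k = 4 \cdot 146 = 584$)
$c{\left(T \right)} = -1 + \frac{T}{3}$
$F{\left(U,O \right)} = \sqrt{-1 + O + U + \frac{1}{6 U}}$ ($F{\left(U,O \right)} = \sqrt{\left(-1 + \frac{1}{3 \left(U + U\right)}\right) + \left(U + O\right)} = \sqrt{\left(-1 + \frac{1}{3 \cdot 2 U}\right) + \left(O + U\right)} = \sqrt{\left(-1 + \frac{\frac{1}{2} \frac{1}{U}}{3}\right) + \left(O + U\right)} = \sqrt{\left(-1 + \frac{1}{6 U}\right) + \left(O + U\right)} = \sqrt{-1 + O + U + \frac{1}{6 U}}$)
$W{\left(p \right)} = p + \sqrt{- \frac{181}{30} + p}$ ($W{\left(p \right)} = p + \sqrt{-1 + p - 5 + \frac{1}{6 \left(-5\right)}} = p + \sqrt{-1 + p - 5 + \frac{1}{6} \left(- \frac{1}{5}\right)} = p + \sqrt{-1 + p - 5 - \frac{1}{30}} = p + \sqrt{- \frac{181}{30} + p}$)
$\left(k + W{\left(- 5 \left(5 - 3\right) \right)}\right) 115 = \left(584 - \left(5 \left(5 - 3\right) - \frac{\sqrt{-5430 + 900 \left(- 5 \left(5 - 3\right)\right)}}{30}\right)\right) 115 = \left(584 + \left(\left(-5\right) 2 + \frac{\sqrt{-5430 + 900 \left(\left(-5\right) 2\right)}}{30}\right)\right) 115 = \left(584 - \left(10 - \frac{\sqrt{-5430 + 900 \left(-10\right)}}{30}\right)\right) 115 = \left(584 - \left(10 - \frac{\sqrt{-5430 - 9000}}{30}\right)\right) 115 = \left(584 - \left(10 - \frac{\sqrt{-14430}}{30}\right)\right) 115 = \left(584 - \left(10 - \frac{i \sqrt{14430}}{30}\right)\right) 115 = \left(574 + \frac{i \sqrt{14430}}{30}\right) 115 = 66010 + \frac{23 i \sqrt{14430}}{6}$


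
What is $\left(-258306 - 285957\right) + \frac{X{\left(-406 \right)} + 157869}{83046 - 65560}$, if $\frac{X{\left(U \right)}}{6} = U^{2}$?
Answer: $- \frac{9515835933}{17486} \approx -5.442 \cdot 10^{5}$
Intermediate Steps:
$X{\left(U \right)} = 6 U^{2}$
$\left(-258306 - 285957\right) + \frac{X{\left(-406 \right)} + 157869}{83046 - 65560} = \left(-258306 - 285957\right) + \frac{6 \left(-406\right)^{2} + 157869}{83046 - 65560} = -544263 + \frac{6 \cdot 164836 + 157869}{17486} = -544263 + \left(989016 + 157869\right) \frac{1}{17486} = -544263 + 1146885 \cdot \frac{1}{17486} = -544263 + \frac{1146885}{17486} = - \frac{9515835933}{17486}$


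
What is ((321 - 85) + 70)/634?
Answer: 153/317 ≈ 0.48265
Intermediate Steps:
((321 - 85) + 70)/634 = (236 + 70)*(1/634) = 306*(1/634) = 153/317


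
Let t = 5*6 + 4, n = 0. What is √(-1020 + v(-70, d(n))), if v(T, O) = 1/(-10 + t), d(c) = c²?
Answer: I*√146874/12 ≈ 31.937*I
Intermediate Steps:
t = 34 (t = 30 + 4 = 34)
v(T, O) = 1/24 (v(T, O) = 1/(-10 + 34) = 1/24)
√(-1020 + v(-70, d(n))) = √(-1020 + 1/24) = √(-24479/24) = I*√146874/12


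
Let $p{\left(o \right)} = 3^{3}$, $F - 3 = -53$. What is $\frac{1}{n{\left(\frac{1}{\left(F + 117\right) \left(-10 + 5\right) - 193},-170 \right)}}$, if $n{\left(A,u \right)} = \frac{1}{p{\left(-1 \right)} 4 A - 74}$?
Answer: $- \frac{3265}{44} \approx -74.205$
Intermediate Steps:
$F = -50$ ($F = 3 - 53 = -50$)
$p{\left(o \right)} = 27$
$n{\left(A,u \right)} = \frac{1}{-74 + 108 A}$ ($n{\left(A,u \right)} = \frac{1}{27 \cdot 4 A - 74} = \frac{1}{108 A - 74} = \frac{1}{-74 + 108 A}$)
$\frac{1}{n{\left(\frac{1}{\left(F + 117\right) \left(-10 + 5\right) - 193},-170 \right)}} = \frac{1}{\frac{1}{2} \frac{1}{-37 + \frac{54}{\left(-50 + 117\right) \left(-10 + 5\right) - 193}}} = \frac{1}{\frac{1}{2} \frac{1}{-37 + \frac{54}{67 \left(-5\right) - 193}}} = \frac{1}{\frac{1}{2} \frac{1}{-37 + \frac{54}{-335 - 193}}} = \frac{1}{\frac{1}{2} \frac{1}{-37 + \frac{54}{-528}}} = \frac{1}{\frac{1}{2} \frac{1}{-37 + 54 \left(- \frac{1}{528}\right)}} = \frac{1}{\frac{1}{2} \frac{1}{-37 - \frac{9}{88}}} = \frac{1}{\frac{1}{2} \frac{1}{- \frac{3265}{88}}} = \frac{1}{\frac{1}{2} \left(- \frac{88}{3265}\right)} = \frac{1}{- \frac{44}{3265}} = - \frac{3265}{44}$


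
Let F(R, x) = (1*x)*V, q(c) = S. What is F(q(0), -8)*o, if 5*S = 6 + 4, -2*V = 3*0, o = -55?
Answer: 0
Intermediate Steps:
V = 0 (V = -3*0/2 = -1/2*0 = 0)
S = 2 (S = (6 + 4)/5 = (1/5)*10 = 2)
q(c) = 2
F(R, x) = 0 (F(R, x) = (1*x)*0 = x*0 = 0)
F(q(0), -8)*o = 0*(-55) = 0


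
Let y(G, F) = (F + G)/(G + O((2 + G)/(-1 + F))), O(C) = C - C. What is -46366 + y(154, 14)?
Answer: -510014/11 ≈ -46365.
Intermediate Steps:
O(C) = 0
y(G, F) = (F + G)/G (y(G, F) = (F + G)/(G + 0) = (F + G)/G)
-46366 + y(154, 14) = -46366 + (14 + 154)/154 = -46366 + (1/154)*168 = -46366 + 12/11 = -510014/11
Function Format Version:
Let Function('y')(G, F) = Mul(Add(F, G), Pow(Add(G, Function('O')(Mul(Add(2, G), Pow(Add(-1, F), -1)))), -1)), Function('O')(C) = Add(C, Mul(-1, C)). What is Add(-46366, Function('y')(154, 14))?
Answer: Rational(-510014, 11) ≈ -46365.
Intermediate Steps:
Function('O')(C) = 0
Function('y')(G, F) = Mul(Pow(G, -1), Add(F, G)) (Function('y')(G, F) = Mul(Add(F, G), Pow(Add(G, 0), -1)) = Mul(Add(F, G), Pow(G, -1)) = Mul(Pow(G, -1), Add(F, G)))
Add(-46366, Function('y')(154, 14)) = Add(-46366, Mul(Pow(154, -1), Add(14, 154))) = Add(-46366, Mul(Rational(1, 154), 168)) = Add(-46366, Rational(12, 11)) = Rational(-510014, 11)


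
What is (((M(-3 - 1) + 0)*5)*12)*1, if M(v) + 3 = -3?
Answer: -360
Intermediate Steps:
M(v) = -6 (M(v) = -3 - 3 = -6)
(((M(-3 - 1) + 0)*5)*12)*1 = (((-6 + 0)*5)*12)*1 = (-6*5*12)*1 = -30*12*1 = -360*1 = -360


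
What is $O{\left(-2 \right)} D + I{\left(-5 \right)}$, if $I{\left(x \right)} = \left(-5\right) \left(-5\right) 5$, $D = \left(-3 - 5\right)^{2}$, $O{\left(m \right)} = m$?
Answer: $-3$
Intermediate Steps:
$D = 64$ ($D = \left(-8\right)^{2} = 64$)
$I{\left(x \right)} = 125$ ($I{\left(x \right)} = 25 \cdot 5 = 125$)
$O{\left(-2 \right)} D + I{\left(-5 \right)} = \left(-2\right) 64 + 125 = -128 + 125 = -3$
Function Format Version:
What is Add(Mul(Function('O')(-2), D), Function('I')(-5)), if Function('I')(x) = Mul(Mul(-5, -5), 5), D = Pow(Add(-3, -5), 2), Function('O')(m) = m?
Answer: -3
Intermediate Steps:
D = 64 (D = Pow(-8, 2) = 64)
Function('I')(x) = 125 (Function('I')(x) = Mul(25, 5) = 125)
Add(Mul(Function('O')(-2), D), Function('I')(-5)) = Add(Mul(-2, 64), 125) = Add(-128, 125) = -3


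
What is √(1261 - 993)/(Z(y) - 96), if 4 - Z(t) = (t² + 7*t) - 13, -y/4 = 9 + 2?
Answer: -2*√67/1707 ≈ -0.0095903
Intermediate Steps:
y = -44 (y = -4*(9 + 2) = -4*11 = -44)
Z(t) = 17 - t² - 7*t (Z(t) = 4 - ((t² + 7*t) - 13) = 4 - (-13 + t² + 7*t) = 4 + (13 - t² - 7*t) = 17 - t² - 7*t)
√(1261 - 993)/(Z(y) - 96) = √(1261 - 993)/((17 - 1*(-44)² - 7*(-44)) - 96) = √268/((17 - 1*1936 + 308) - 96) = (2*√67)/((17 - 1936 + 308) - 96) = (2*√67)/(-1611 - 96) = (2*√67)/(-1707) = -2*√67/1707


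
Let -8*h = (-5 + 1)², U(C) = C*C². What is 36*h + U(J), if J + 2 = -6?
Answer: -584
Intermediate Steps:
J = -8 (J = -2 - 6 = -8)
U(C) = C³
h = -2 (h = -(-5 + 1)²/8 = -⅛*(-4)² = -⅛*16 = -2)
36*h + U(J) = 36*(-2) + (-8)³ = -72 - 512 = -584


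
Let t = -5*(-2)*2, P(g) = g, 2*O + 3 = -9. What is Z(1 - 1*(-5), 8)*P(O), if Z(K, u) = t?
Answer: -120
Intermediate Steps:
O = -6 (O = -3/2 + (½)*(-9) = -3/2 - 9/2 = -6)
t = 20 (t = 10*2 = 20)
Z(K, u) = 20
Z(1 - 1*(-5), 8)*P(O) = 20*(-6) = -120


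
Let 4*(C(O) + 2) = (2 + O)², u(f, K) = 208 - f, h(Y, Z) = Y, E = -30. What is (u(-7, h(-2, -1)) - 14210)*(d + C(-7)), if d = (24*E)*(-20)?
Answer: -806349915/4 ≈ -2.0159e+8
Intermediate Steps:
d = 14400 (d = (24*(-30))*(-20) = -720*(-20) = 14400)
C(O) = -2 + (2 + O)²/4
(u(-7, h(-2, -1)) - 14210)*(d + C(-7)) = ((208 - 1*(-7)) - 14210)*(14400 + (-2 + (2 - 7)²/4)) = ((208 + 7) - 14210)*(14400 + (-2 + (¼)*(-5)²)) = (215 - 14210)*(14400 + (-2 + (¼)*25)) = -13995*(14400 + (-2 + 25/4)) = -13995*(14400 + 17/4) = -13995*57617/4 = -806349915/4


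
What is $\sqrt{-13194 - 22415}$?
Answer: $i \sqrt{35609} \approx 188.7 i$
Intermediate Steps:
$\sqrt{-13194 - 22415} = \sqrt{-35609} = i \sqrt{35609}$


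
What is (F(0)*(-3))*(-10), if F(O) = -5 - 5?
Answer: -300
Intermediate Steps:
F(O) = -10
(F(0)*(-3))*(-10) = -10*(-3)*(-10) = 30*(-10) = -300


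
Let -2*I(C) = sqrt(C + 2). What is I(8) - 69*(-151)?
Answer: 10419 - sqrt(10)/2 ≈ 10417.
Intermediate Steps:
I(C) = -sqrt(2 + C)/2 (I(C) = -sqrt(C + 2)/2 = -sqrt(2 + C)/2)
I(8) - 69*(-151) = -sqrt(2 + 8)/2 - 69*(-151) = -sqrt(10)/2 + 10419 = 10419 - sqrt(10)/2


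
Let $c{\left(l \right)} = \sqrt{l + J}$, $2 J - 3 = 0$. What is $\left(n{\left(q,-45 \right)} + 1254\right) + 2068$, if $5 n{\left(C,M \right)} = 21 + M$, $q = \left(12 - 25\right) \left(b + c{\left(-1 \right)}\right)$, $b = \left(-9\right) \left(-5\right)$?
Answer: $\frac{16586}{5} \approx 3317.2$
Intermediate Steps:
$b = 45$
$J = \frac{3}{2}$ ($J = \frac{3}{2} + \frac{1}{2} \cdot 0 = \frac{3}{2} + 0 = \frac{3}{2} \approx 1.5$)
$c{\left(l \right)} = \sqrt{\frac{3}{2} + l}$ ($c{\left(l \right)} = \sqrt{l + \frac{3}{2}} = \sqrt{\frac{3}{2} + l}$)
$q = -585 - \frac{13 \sqrt{2}}{2}$ ($q = \left(12 - 25\right) \left(45 + \frac{\sqrt{6 + 4 \left(-1\right)}}{2}\right) = - 13 \left(45 + \frac{\sqrt{6 - 4}}{2}\right) = - 13 \left(45 + \frac{\sqrt{2}}{2}\right) = -585 - \frac{13 \sqrt{2}}{2} \approx -594.19$)
$n{\left(C,M \right)} = \frac{21}{5} + \frac{M}{5}$ ($n{\left(C,M \right)} = \frac{21 + M}{5} = \frac{21}{5} + \frac{M}{5}$)
$\left(n{\left(q,-45 \right)} + 1254\right) + 2068 = \left(\left(\frac{21}{5} + \frac{1}{5} \left(-45\right)\right) + 1254\right) + 2068 = \left(\left(\frac{21}{5} - 9\right) + 1254\right) + 2068 = \left(- \frac{24}{5} + 1254\right) + 2068 = \frac{6246}{5} + 2068 = \frac{16586}{5}$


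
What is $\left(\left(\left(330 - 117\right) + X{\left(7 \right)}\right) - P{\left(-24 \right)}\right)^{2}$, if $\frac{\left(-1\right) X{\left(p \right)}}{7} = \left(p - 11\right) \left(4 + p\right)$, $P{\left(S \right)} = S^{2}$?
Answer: $3025$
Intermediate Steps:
$X{\left(p \right)} = - 7 \left(-11 + p\right) \left(4 + p\right)$ ($X{\left(p \right)} = - 7 \left(p - 11\right) \left(4 + p\right) = - 7 \left(-11 + p\right) \left(4 + p\right)$)
$\left(\left(\left(330 - 117\right) + X{\left(7 \right)}\right) - P{\left(-24 \right)}\right)^{2} = \left(\left(\left(330 - 117\right) + \left(308 - 7 \cdot 7^{2} + 49 \cdot 7\right)\right) - \left(-24\right)^{2}\right)^{2} = \left(\left(213 + \left(308 - 343 + 343\right)\right) - 576\right)^{2} = \left(\left(213 + 308\right) - 576\right)^{2} = \left(521 - 576\right)^{2} = \left(-55\right)^{2} = 3025$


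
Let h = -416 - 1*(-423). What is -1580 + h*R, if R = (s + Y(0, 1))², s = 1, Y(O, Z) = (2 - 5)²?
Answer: -880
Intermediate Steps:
h = 7 (h = -416 + 423 = 7)
Y(O, Z) = 9 (Y(O, Z) = (-3)² = 9)
R = 100 (R = (1 + 9)² = 10² = 100)
-1580 + h*R = -1580 + 7*100 = -1580 + 700 = -880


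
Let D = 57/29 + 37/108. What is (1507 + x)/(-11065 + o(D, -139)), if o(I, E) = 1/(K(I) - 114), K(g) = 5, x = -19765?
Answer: 995061/603043 ≈ 1.6501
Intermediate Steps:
D = 7229/3132 (D = 57*(1/29) + 37*(1/108) = 57/29 + 37/108 = 7229/3132 ≈ 2.3081)
o(I, E) = -1/109 (o(I, E) = 1/(5 - 114) = 1/(-109) = -1/109)
(1507 + x)/(-11065 + o(D, -139)) = (1507 - 19765)/(-11065 - 1/109) = -18258/(-1206086/109) = -18258*(-109/1206086) = 995061/603043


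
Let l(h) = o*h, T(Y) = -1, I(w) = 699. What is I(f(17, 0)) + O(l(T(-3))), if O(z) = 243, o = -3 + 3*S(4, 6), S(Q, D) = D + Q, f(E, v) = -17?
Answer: 942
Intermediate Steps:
o = 27 (o = -3 + 3*(6 + 4) = -3 + 3*10 = -3 + 30 = 27)
l(h) = 27*h
I(f(17, 0)) + O(l(T(-3))) = 699 + 243 = 942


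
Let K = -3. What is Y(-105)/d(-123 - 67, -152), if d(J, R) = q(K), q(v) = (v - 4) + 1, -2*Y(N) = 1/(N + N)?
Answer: -1/2520 ≈ -0.00039683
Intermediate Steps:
Y(N) = -1/(4*N) (Y(N) = -1/(2*(N + N)) = -1/(2*N)/2 = -1/(4*N))
q(v) = -3 + v (q(v) = (-4 + v) + 1 = -3 + v)
d(J, R) = -6 (d(J, R) = -3 - 3 = -6)
Y(-105)/d(-123 - 67, -152) = -1/4/(-105)/(-6) = -1/4*(-1/105)*(-1/6) = (1/420)*(-1/6) = -1/2520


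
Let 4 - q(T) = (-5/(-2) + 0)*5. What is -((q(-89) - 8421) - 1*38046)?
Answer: 92951/2 ≈ 46476.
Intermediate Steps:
q(T) = -17/2 (q(T) = 4 - (-5/(-2) + 0)*5 = 4 - (-5*(-1/2) + 0)*5 = 4 - (5/2 + 0)*5 = 4 - 5*5/2 = 4 - 1*25/2 = 4 - 25/2 = -17/2)
-((q(-89) - 8421) - 1*38046) = -((-17/2 - 8421) - 1*38046) = -(-16859/2 - 38046) = -1*(-92951/2) = 92951/2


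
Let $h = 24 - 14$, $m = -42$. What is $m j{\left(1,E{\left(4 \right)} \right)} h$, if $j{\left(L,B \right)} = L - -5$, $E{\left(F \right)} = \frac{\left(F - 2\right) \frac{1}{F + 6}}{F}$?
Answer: $-2520$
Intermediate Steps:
$h = 10$ ($h = 24 - 14 = 10$)
$E{\left(F \right)} = \frac{-2 + F}{F \left(6 + F\right)}$ ($E{\left(F \right)} = \frac{\left(-2 + F\right) \frac{1}{6 + F}}{F} = \frac{\frac{1}{6 + F} \left(-2 + F\right)}{F} = \frac{-2 + F}{F \left(6 + F\right)}$)
$j{\left(L,B \right)} = 5 + L$ ($j{\left(L,B \right)} = L + 5 = 5 + L$)
$m j{\left(1,E{\left(4 \right)} \right)} h = - 42 \left(5 + 1\right) 10 = \left(-42\right) 6 \cdot 10 = \left(-252\right) 10 = -2520$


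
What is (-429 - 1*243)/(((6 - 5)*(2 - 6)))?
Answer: 168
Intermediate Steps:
(-429 - 1*243)/(((6 - 5)*(2 - 6))) = (-429 - 243)/((1*(-4))) = -672/(-4) = -672*(-¼) = 168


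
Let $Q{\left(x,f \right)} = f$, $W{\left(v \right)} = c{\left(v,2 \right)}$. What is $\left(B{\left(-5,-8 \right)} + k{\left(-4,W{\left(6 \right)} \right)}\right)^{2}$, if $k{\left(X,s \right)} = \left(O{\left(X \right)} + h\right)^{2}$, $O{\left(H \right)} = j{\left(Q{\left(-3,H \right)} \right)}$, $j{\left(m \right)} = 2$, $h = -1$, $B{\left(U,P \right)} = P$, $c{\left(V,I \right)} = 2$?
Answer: $49$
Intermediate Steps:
$W{\left(v \right)} = 2$
$O{\left(H \right)} = 2$
$k{\left(X,s \right)} = 1$ ($k{\left(X,s \right)} = \left(2 - 1\right)^{2} = 1^{2} = 1$)
$\left(B{\left(-5,-8 \right)} + k{\left(-4,W{\left(6 \right)} \right)}\right)^{2} = \left(-8 + 1\right)^{2} = \left(-7\right)^{2} = 49$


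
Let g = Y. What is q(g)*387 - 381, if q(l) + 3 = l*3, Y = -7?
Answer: -9669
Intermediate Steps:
g = -7
q(l) = -3 + 3*l (q(l) = -3 + l*3 = -3 + 3*l)
q(g)*387 - 381 = (-3 + 3*(-7))*387 - 381 = (-3 - 21)*387 - 381 = -24*387 - 381 = -9288 - 381 = -9669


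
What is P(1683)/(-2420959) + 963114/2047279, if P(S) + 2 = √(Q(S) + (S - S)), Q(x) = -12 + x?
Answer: 2331663600884/4956378520561 - √1671/2420959 ≈ 0.47042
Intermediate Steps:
P(S) = -2 + √(-12 + S) (P(S) = -2 + √((-12 + S) + (S - S)) = -2 + √((-12 + S) + 0) = -2 + √(-12 + S))
P(1683)/(-2420959) + 963114/2047279 = (-2 + √(-12 + 1683))/(-2420959) + 963114/2047279 = (-2 + √1671)*(-1/2420959) + 963114*(1/2047279) = (2/2420959 - √1671/2420959) + 963114/2047279 = 2331663600884/4956378520561 - √1671/2420959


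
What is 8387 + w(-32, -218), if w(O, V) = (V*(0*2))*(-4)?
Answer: 8387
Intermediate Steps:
w(O, V) = 0 (w(O, V) = (V*0)*(-4) = 0*(-4) = 0)
8387 + w(-32, -218) = 8387 + 0 = 8387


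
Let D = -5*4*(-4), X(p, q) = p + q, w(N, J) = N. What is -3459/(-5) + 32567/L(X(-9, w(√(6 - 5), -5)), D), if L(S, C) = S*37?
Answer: 861029/1480 ≈ 581.78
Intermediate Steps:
D = 80 (D = -20*(-4) = 80)
L(S, C) = 37*S
-3459/(-5) + 32567/L(X(-9, w(√(6 - 5), -5)), D) = -3459/(-5) + 32567/((37*(-9 + √(6 - 5)))) = -3459*(-⅕) + 32567/((37*(-9 + √1))) = 3459/5 + 32567/((37*(-9 + 1))) = 3459/5 + 32567/((37*(-8))) = 3459/5 + 32567/(-296) = 3459/5 + 32567*(-1/296) = 3459/5 - 32567/296 = 861029/1480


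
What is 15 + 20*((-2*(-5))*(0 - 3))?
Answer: -585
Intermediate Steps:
15 + 20*((-2*(-5))*(0 - 3)) = 15 + 20*(10*(-3)) = 15 + 20*(-30) = 15 - 600 = -585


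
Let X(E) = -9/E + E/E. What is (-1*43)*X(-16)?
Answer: -1075/16 ≈ -67.188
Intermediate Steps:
X(E) = 1 - 9/E (X(E) = -9/E + 1 = 1 - 9/E)
(-1*43)*X(-16) = (-1*43)*((-9 - 16)/(-16)) = -(-43)*(-25)/16 = -43*25/16 = -1075/16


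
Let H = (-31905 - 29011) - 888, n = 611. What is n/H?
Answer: -611/61804 ≈ -0.0098861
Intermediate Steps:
H = -61804 (H = -60916 - 888 = -61804)
n/H = 611/(-61804) = 611*(-1/61804) = -611/61804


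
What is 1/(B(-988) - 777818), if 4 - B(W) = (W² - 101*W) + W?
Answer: -1/1852758 ≈ -5.3974e-7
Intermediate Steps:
B(W) = 4 - W² + 100*W (B(W) = 4 - ((W² - 101*W) + W) = 4 - (W² - 100*W) = 4 + (-W² + 100*W) = 4 - W² + 100*W)
1/(B(-988) - 777818) = 1/((4 - 1*(-988)² + 100*(-988)) - 777818) = 1/((4 - 1*976144 - 98800) - 777818) = 1/((4 - 976144 - 98800) - 777818) = 1/(-1074940 - 777818) = 1/(-1852758) = -1/1852758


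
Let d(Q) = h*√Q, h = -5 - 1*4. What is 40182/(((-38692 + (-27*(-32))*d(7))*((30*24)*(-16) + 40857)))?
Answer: -64780081/1312595604166 + 6509484*√7/656297802083 ≈ -2.3111e-5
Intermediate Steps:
h = -9 (h = -5 - 4 = -9)
d(Q) = -9*√Q
40182/(((-38692 + (-27*(-32))*d(7))*((30*24)*(-16) + 40857))) = 40182/(((-38692 + (-27*(-32))*(-9*√7))*((30*24)*(-16) + 40857))) = 40182/(((-38692 + 864*(-9*√7))*(720*(-16) + 40857))) = 40182/(((-38692 - 7776*√7)*(-11520 + 40857))) = 40182/(((-38692 - 7776*√7)*29337)) = 40182/(-1135107204 - 228124512*√7)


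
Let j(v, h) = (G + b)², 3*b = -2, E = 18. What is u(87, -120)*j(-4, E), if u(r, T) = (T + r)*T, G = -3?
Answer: 53240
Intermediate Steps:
b = -⅔ (b = (⅓)*(-2) = -⅔ ≈ -0.66667)
j(v, h) = 121/9 (j(v, h) = (-3 - ⅔)² = (-11/3)² = 121/9)
u(r, T) = T*(T + r)
u(87, -120)*j(-4, E) = -120*(-120 + 87)*(121/9) = -120*(-33)*(121/9) = 3960*(121/9) = 53240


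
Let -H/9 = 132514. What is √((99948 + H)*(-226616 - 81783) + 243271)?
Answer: √336981045793 ≈ 5.8050e+5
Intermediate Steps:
H = -1192626 (H = -9*132514 = -1192626)
√((99948 + H)*(-226616 - 81783) + 243271) = √((99948 - 1192626)*(-226616 - 81783) + 243271) = √(-1092678*(-308399) + 243271) = √(336980802522 + 243271) = √336981045793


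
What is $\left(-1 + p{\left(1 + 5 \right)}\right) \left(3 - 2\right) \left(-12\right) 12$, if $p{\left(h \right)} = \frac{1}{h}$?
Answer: $120$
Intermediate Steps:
$\left(-1 + p{\left(1 + 5 \right)}\right) \left(3 - 2\right) \left(-12\right) 12 = \left(-1 + \frac{1}{1 + 5}\right) \left(3 - 2\right) \left(-12\right) 12 = \left(-1 + \frac{1}{6}\right) 1 \left(-12\right) 12 = \left(- \frac{5}{6}\right) 1 \left(-12\right) 12 = \left(- \frac{5}{6}\right) \left(-12\right) 12 = 10 \cdot 12 = 120$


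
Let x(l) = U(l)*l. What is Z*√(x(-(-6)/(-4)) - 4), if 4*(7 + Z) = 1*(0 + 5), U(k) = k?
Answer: -23*I*√7/8 ≈ -7.6065*I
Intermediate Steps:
Z = -23/4 (Z = -7 + (1*(0 + 5))/4 = -7 + (1*5)/4 = -7 + (¼)*5 = -7 + 5/4 = -23/4 ≈ -5.7500)
x(l) = l² (x(l) = l*l = l²)
Z*√(x(-(-6)/(-4)) - 4) = -23*√((-(-6)/(-4))² - 4)/4 = -23*√((-(-6)*(-1)/4)² - 4)/4 = -23*√((-2*¾)² - 4)/4 = -23*√((-3/2)² - 4)/4 = -23*√(9/4 - 4)/4 = -23*I*√7/8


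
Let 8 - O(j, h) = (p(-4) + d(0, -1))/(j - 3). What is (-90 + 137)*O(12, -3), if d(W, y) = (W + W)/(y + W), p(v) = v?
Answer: 3572/9 ≈ 396.89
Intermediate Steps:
d(W, y) = 2*W/(W + y) (d(W, y) = (2*W)/(W + y) = 2*W/(W + y))
O(j, h) = 8 + 4/(-3 + j) (O(j, h) = 8 - (-4 + 2*0/(0 - 1))/(j - 3) = 8 - (-4 + 2*0/(-1))/(-3 + j) = 8 - (-4 + 2*0*(-1))/(-3 + j) = 8 - (-4 + 0)/(-3 + j) = 8 - (-4)/(-3 + j) = 8 + 4/(-3 + j))
(-90 + 137)*O(12, -3) = (-90 + 137)*(4*(-5 + 2*12)/(-3 + 12)) = 47*(4*(-5 + 24)/9) = 47*(4*(⅑)*19) = 47*(76/9) = 3572/9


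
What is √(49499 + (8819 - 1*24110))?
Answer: 4*√2138 ≈ 184.95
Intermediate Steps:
√(49499 + (8819 - 1*24110)) = √(49499 + (8819 - 24110)) = √(49499 - 15291) = √34208 = 4*√2138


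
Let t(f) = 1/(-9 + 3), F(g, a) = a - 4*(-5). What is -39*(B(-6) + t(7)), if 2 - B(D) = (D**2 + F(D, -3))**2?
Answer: 218959/2 ≈ 1.0948e+5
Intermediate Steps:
F(g, a) = 20 + a (F(g, a) = a + 20 = 20 + a)
t(f) = -1/6 (t(f) = 1/(-6) = -1/6)
B(D) = 2 - (17 + D**2)**2 (B(D) = 2 - (D**2 + (20 - 3))**2 = 2 - (D**2 + 17)**2 = 2 - (17 + D**2)**2)
-39*(B(-6) + t(7)) = -39*((2 - (17 + (-6)**2)**2) - 1/6) = -39*((2 - (17 + 36)**2) - 1/6) = -39*((2 - 1*53**2) - 1/6) = -39*((2 - 1*2809) - 1/6) = -39*((2 - 2809) - 1/6) = -39*(-2807 - 1/6) = -39*(-16843/6) = 218959/2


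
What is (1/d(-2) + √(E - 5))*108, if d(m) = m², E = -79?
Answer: 27 + 216*I*√21 ≈ 27.0 + 989.84*I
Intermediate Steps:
(1/d(-2) + √(E - 5))*108 = (1/((-2)²) + √(-79 - 5))*108 = (1/4 + √(-84))*108 = (¼ + 2*I*√21)*108 = 27 + 216*I*√21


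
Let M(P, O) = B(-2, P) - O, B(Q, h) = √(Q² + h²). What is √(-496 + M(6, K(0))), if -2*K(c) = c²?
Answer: √(-496 + 2*√10) ≈ 22.129*I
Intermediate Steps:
K(c) = -c²/2
M(P, O) = √(4 + P²) - O (M(P, O) = √((-2)² + P²) - O = √(4 + P²) - O)
√(-496 + M(6, K(0))) = √(-496 + (√(4 + 6²) - (-1)*0²/2)) = √(-496 + (√(4 + 36) - (-1)*0/2)) = √(-496 + (√40 - 1*0)) = √(-496 + (2*√10 + 0)) = √(-496 + 2*√10)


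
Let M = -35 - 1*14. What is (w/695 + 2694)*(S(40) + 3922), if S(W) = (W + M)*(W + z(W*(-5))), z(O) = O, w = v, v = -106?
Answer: 10038865088/695 ≈ 1.4444e+7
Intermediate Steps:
w = -106
M = -49 (M = -35 - 14 = -49)
S(W) = -4*W*(-49 + W) (S(W) = (W - 49)*(W + W*(-5)) = (-49 + W)*(W - 5*W) = (-49 + W)*(-4*W) = -4*W*(-49 + W))
(w/695 + 2694)*(S(40) + 3922) = (-106/695 + 2694)*(4*40*(49 - 1*40) + 3922) = (-106*1/695 + 2694)*(4*40*(49 - 40) + 3922) = (-106/695 + 2694)*(4*40*9 + 3922) = 1872224*(1440 + 3922)/695 = (1872224/695)*5362 = 10038865088/695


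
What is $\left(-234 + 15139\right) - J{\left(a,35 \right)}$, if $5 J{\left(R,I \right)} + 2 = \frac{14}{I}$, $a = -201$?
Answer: $\frac{372633}{25} \approx 14905.0$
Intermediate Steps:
$J{\left(R,I \right)} = - \frac{2}{5} + \frac{14}{5 I}$ ($J{\left(R,I \right)} = - \frac{2}{5} + \frac{14 \frac{1}{I}}{5} = - \frac{2}{5} + \frac{14}{5 I}$)
$\left(-234 + 15139\right) - J{\left(a,35 \right)} = \left(-234 + 15139\right) - \frac{2 \left(7 - 35\right)}{5 \cdot 35} = 14905 - \frac{2}{5} \cdot \frac{1}{35} \left(7 - 35\right) = 14905 - \frac{2}{5} \cdot \frac{1}{35} \left(-28\right) = 14905 - - \frac{8}{25} = 14905 + \frac{8}{25} = \frac{372633}{25}$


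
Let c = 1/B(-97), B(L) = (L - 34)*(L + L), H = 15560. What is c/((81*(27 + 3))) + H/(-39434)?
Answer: -480461815883/1217643446340 ≈ -0.39458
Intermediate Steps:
B(L) = 2*L*(-34 + L) (B(L) = (-34 + L)*(2*L) = 2*L*(-34 + L))
c = 1/25414 (c = 1/(2*(-97)*(-34 - 97)) = 1/(2*(-97)*(-131)) = 1/25414 ≈ 3.9348e-5)
c/((81*(27 + 3))) + H/(-39434) = 1/(25414*((81*(27 + 3)))) + 15560/(-39434) = 1/(25414*((81*30))) + 15560*(-1/39434) = (1/25414)/2430 - 7780/19717 = (1/25414)*(1/2430) - 7780/19717 = 1/61756020 - 7780/19717 = -480461815883/1217643446340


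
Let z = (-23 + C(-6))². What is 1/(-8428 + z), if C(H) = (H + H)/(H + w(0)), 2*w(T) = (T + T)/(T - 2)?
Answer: -1/7987 ≈ -0.00012520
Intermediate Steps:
w(T) = T/(-2 + T) (w(T) = ((T + T)/(T - 2))/2 = ((2*T)/(-2 + T))/2 = (2*T/(-2 + T))/2 = T/(-2 + T))
C(H) = 2 (C(H) = (H + H)/(H + 0/(-2 + 0)) = (2*H)/(H + 0/(-2)) = (2*H)/(H + 0*(-½)) = (2*H)/(H + 0) = (2*H)/H = 2)
z = 441 (z = (-23 + 2)² = (-21)² = 441)
1/(-8428 + z) = 1/(-8428 + 441) = 1/(-7987) = -1/7987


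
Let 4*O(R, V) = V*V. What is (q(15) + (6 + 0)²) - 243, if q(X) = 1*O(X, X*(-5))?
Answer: 4797/4 ≈ 1199.3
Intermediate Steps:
O(R, V) = V²/4 (O(R, V) = (V*V)/4 = V²/4)
q(X) = 25*X²/4 (q(X) = 1*((X*(-5))²/4) = 1*((-5*X)²/4) = 1*((25*X²)/4) = 1*(25*X²/4) = 25*X²/4)
(q(15) + (6 + 0)²) - 243 = ((25/4)*15² + (6 + 0)²) - 243 = ((25/4)*225 + 6²) - 243 = (5625/4 + 36) - 243 = 5769/4 - 243 = 4797/4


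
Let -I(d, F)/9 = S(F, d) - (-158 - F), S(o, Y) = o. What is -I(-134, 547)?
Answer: 11268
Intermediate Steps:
I(d, F) = -1422 - 18*F (I(d, F) = -9*(F - (-158 - F)) = -9*(F + (158 + F)) = -9*(158 + 2*F) = -1422 - 18*F)
-I(-134, 547) = -(-1422 - 18*547) = -(-1422 - 9846) = -1*(-11268) = 11268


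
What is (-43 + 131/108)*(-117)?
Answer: 58669/12 ≈ 4889.1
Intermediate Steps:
(-43 + 131/108)*(-117) = -4513/108*(-117) = 58669/12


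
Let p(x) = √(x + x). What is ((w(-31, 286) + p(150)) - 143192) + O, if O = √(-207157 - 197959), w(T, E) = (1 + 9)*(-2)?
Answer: -143212 + 10*√3 + 2*I*√101279 ≈ -1.4319e+5 + 636.49*I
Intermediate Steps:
p(x) = √2*√x (p(x) = √(2*x) = √2*√x)
w(T, E) = -20 (w(T, E) = 10*(-2) = -20)
O = 2*I*√101279 (O = √(-405116) = 2*I*√101279 ≈ 636.49*I)
((w(-31, 286) + p(150)) - 143192) + O = ((-20 + √2*√150) - 143192) + 2*I*√101279 = ((-20 + √2*(5*√6)) - 143192) + 2*I*√101279 = ((-20 + 10*√3) - 143192) + 2*I*√101279 = (-143212 + 10*√3) + 2*I*√101279 = -143212 + 10*√3 + 2*I*√101279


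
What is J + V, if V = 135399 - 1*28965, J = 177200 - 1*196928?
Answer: 86706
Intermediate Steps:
J = -19728 (J = 177200 - 196928 = -19728)
V = 106434 (V = 135399 - 28965 = 106434)
J + V = -19728 + 106434 = 86706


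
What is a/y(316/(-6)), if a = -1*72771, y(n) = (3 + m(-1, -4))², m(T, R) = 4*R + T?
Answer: -72771/196 ≈ -371.28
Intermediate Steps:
m(T, R) = T + 4*R
y(n) = 196 (y(n) = (3 + (-1 + 4*(-4)))² = (3 + (-1 - 16))² = (3 - 17)² = (-14)² = 196)
a = -72771
a/y(316/(-6)) = -72771/196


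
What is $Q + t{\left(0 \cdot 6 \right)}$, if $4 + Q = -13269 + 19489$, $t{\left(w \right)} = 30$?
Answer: $6246$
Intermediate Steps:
$Q = 6216$ ($Q = -4 + \left(-13269 + 19489\right) = -4 + 6220 = 6216$)
$Q + t{\left(0 \cdot 6 \right)} = 6216 + 30 = 6246$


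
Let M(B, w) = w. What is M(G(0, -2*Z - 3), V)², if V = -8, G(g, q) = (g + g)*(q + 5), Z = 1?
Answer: 64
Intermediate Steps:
G(g, q) = 2*g*(5 + q) (G(g, q) = (2*g)*(5 + q) = 2*g*(5 + q))
M(G(0, -2*Z - 3), V)² = (-8)² = 64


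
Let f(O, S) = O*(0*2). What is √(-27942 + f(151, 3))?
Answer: I*√27942 ≈ 167.16*I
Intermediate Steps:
f(O, S) = 0 (f(O, S) = O*0 = 0)
√(-27942 + f(151, 3)) = √(-27942 + 0) = √(-27942) = I*√27942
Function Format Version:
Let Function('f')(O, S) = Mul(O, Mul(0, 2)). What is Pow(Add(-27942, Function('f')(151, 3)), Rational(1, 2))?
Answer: Mul(I, Pow(27942, Rational(1, 2))) ≈ Mul(167.16, I)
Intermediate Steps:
Function('f')(O, S) = 0 (Function('f')(O, S) = Mul(O, 0) = 0)
Pow(Add(-27942, Function('f')(151, 3)), Rational(1, 2)) = Pow(Add(-27942, 0), Rational(1, 2)) = Pow(-27942, Rational(1, 2)) = Mul(I, Pow(27942, Rational(1, 2)))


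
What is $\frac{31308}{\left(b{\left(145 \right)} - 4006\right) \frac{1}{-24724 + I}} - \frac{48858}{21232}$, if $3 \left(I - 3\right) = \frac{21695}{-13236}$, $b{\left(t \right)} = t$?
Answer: $\frac{27188399936125451}{135630536184} \approx 2.0046 \cdot 10^{5}$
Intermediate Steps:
$I = \frac{97429}{39708}$ ($I = 3 + \frac{21695 \frac{1}{-13236}}{3} = 3 + \frac{21695 \left(- \frac{1}{13236}\right)}{3} = 3 + \frac{1}{3} \left(- \frac{21695}{13236}\right) = 3 - \frac{21695}{39708} = \frac{97429}{39708} \approx 2.4536$)
$\frac{31308}{\left(b{\left(145 \right)} - 4006\right) \frac{1}{-24724 + I}} - \frac{48858}{21232} = \frac{31308}{\left(145 - 4006\right) \frac{1}{-24724 + \frac{97429}{39708}}} - \frac{48858}{21232} = \frac{31308}{\left(-3861\right) \frac{1}{- \frac{981643163}{39708}}} - \frac{24429}{10616} = \frac{31308}{\left(-3861\right) \left(- \frac{39708}{981643163}\right)} - \frac{24429}{10616} = \frac{31308}{\frac{153312588}{981643163}} - \frac{24429}{10616} = 31308 \cdot \frac{981643163}{153312588} - \frac{24429}{10616} = \frac{2561107012267}{12776049} - \frac{24429}{10616} = \frac{27188399936125451}{135630536184}$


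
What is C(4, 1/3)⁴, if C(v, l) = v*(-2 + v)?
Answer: 4096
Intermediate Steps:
C(4, 1/3)⁴ = (4*(-2 + 4))⁴ = (4*2)⁴ = 8⁴ = 4096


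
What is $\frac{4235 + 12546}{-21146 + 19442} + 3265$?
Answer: $\frac{5546779}{1704} \approx 3255.2$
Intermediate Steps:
$\frac{4235 + 12546}{-21146 + 19442} + 3265 = \frac{16781}{-1704} + 3265 = 16781 \left(- \frac{1}{1704}\right) + 3265 = - \frac{16781}{1704} + 3265 = \frac{5546779}{1704}$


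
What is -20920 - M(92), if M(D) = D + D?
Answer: -21104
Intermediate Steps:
M(D) = 2*D
-20920 - M(92) = -20920 - 2*92 = -20920 - 1*184 = -20920 - 184 = -21104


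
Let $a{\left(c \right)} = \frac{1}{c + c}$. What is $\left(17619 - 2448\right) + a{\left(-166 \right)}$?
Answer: $\frac{5036771}{332} \approx 15171.0$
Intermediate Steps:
$a{\left(c \right)} = \frac{1}{2 c}$
$\left(17619 - 2448\right) + a{\left(-166 \right)} = \left(17619 - 2448\right) + \frac{1}{2 \left(-166\right)} = \left(17619 - 2448\right) + \frac{1}{2} \left(- \frac{1}{166}\right) = 15171 - \frac{1}{332} = \frac{5036771}{332}$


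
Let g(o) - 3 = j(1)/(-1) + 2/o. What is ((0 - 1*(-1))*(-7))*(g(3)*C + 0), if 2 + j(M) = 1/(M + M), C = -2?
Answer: 217/3 ≈ 72.333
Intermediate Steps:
j(M) = -2 + 1/(2*M) (j(M) = -2 + 1/(M + M) = -2 + 1/(2*M))
g(o) = 9/2 + 2/o (g(o) = 3 + ((-2 + (½)/1)/(-1) + 2/o) = 3 + ((-2 + (½)*1)*(-1) + 2/o) = 3 + ((-2 + ½)*(-1) + 2/o) = 3 + (-3/2*(-1) + 2/o) = 3 + (3/2 + 2/o) = 9/2 + 2/o)
((0 - 1*(-1))*(-7))*(g(3)*C + 0) = ((0 - 1*(-1))*(-7))*((9/2 + 2/3)*(-2) + 0) = ((0 + 1)*(-7))*((9/2 + 2*(⅓))*(-2) + 0) = (1*(-7))*((9/2 + ⅔)*(-2) + 0) = -7*((31/6)*(-2) + 0) = -7*(-31/3 + 0) = -7*(-31/3) = 217/3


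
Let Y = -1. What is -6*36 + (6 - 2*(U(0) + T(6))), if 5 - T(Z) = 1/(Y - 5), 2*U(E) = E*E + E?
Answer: -661/3 ≈ -220.33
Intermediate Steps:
U(E) = E/2 + E²/2 (U(E) = (E*E + E)/2 = (E² + E)/2 = (E + E²)/2 = E/2 + E²/2)
T(Z) = 31/6 (T(Z) = 5 - 1/(-1 - 5) = 5 - 1/(-6) = 5 - 1*(-⅙) = 5 + ⅙ = 31/6)
-6*36 + (6 - 2*(U(0) + T(6))) = -6*36 + (6 - 2*((½)*0*(1 + 0) + 31/6)) = -216 + (6 - 2*((½)*0*1 + 31/6)) = -216 + (6 - 2*(0 + 31/6)) = -216 + (6 - 2*31/6) = -216 + (6 - 31/3) = -216 - 13/3 = -661/3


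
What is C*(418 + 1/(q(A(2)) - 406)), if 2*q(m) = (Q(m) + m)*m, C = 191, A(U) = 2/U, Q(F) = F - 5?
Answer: 65067588/815 ≈ 79838.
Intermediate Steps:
Q(F) = -5 + F
q(m) = m*(-5 + 2*m)/2 (q(m) = (((-5 + m) + m)*m)/2 = ((-5 + 2*m)*m)/2 = (m*(-5 + 2*m))/2 = m*(-5 + 2*m)/2)
C*(418 + 1/(q(A(2)) - 406)) = 191*(418 + 1/((2/2)*(-5 + 2*(2/2))/2 - 406)) = 191*(418 + 1/((2*(1/2))*(-5 + 2*(2*(1/2)))/2 - 406)) = 191*(418 + 1/((1/2)*1*(-5 + 2*1) - 406)) = 191*(418 + 1/((1/2)*1*(-5 + 2) - 406)) = 191*(418 + 1/((1/2)*1*(-3) - 406)) = 191*(418 + 1/(-3/2 - 406)) = 191*(418 + 1/(-815/2)) = 191*(418 - 2/815) = 191*(340668/815) = 65067588/815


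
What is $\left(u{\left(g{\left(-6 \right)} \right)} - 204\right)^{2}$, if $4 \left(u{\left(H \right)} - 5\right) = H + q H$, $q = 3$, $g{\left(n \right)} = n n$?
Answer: $26569$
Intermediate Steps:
$g{\left(n \right)} = n^{2}$
$u{\left(H \right)} = 5 + H$ ($u{\left(H \right)} = 5 + \frac{H + 3 H}{4} = 5 + \frac{4 H}{4} = 5 + H$)
$\left(u{\left(g{\left(-6 \right)} \right)} - 204\right)^{2} = \left(\left(5 + \left(-6\right)^{2}\right) - 204\right)^{2} = \left(\left(5 + 36\right) - 204\right)^{2} = \left(41 - 204\right)^{2} = \left(-163\right)^{2} = 26569$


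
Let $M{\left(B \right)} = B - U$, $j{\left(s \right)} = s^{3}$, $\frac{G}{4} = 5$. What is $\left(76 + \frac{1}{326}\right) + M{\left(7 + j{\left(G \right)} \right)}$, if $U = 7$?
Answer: $\frac{2632777}{326} \approx 8076.0$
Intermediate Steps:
$G = 20$ ($G = 4 \cdot 5 = 20$)
$M{\left(B \right)} = -7 + B$ ($M{\left(B \right)} = B - 7 = -7 + B$)
$\left(76 + \frac{1}{326}\right) + M{\left(7 + j{\left(G \right)} \right)} = \left(76 + \frac{1}{326}\right) + \left(-7 + \left(7 + 20^{3}\right)\right) = \left(76 + \frac{1}{326}\right) + \left(-7 + \left(7 + 8000\right)\right) = \frac{24777}{326} + \left(-7 + 8007\right) = \frac{24777}{326} + 8000 = \frac{2632777}{326}$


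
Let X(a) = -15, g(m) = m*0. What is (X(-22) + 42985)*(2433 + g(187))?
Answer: 104546010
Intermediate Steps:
g(m) = 0
(X(-22) + 42985)*(2433 + g(187)) = (-15 + 42985)*(2433 + 0) = 42970*2433 = 104546010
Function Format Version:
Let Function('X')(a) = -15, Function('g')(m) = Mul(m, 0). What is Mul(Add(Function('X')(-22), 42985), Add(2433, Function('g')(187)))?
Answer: 104546010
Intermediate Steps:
Function('g')(m) = 0
Mul(Add(Function('X')(-22), 42985), Add(2433, Function('g')(187))) = Mul(Add(-15, 42985), Add(2433, 0)) = Mul(42970, 2433) = 104546010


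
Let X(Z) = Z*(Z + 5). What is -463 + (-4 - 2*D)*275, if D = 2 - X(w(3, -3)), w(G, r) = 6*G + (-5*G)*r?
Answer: 2353537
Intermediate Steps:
w(G, r) = 6*G - 5*G*r
X(Z) = Z*(5 + Z)
D = -4282 (D = 2 - 3*(6 - 5*(-3))*(5 + 3*(6 - 5*(-3))) = 2 - 3*(6 + 15)*(5 + 3*(6 + 15)) = 2 - 3*21*(5 + 3*21) = 2 - 63*(5 + 63) = 2 - 63*68 = 2 - 1*4284 = 2 - 4284 = -4282)
-463 + (-4 - 2*D)*275 = -463 + (-4 - 2*(-4282))*275 = -463 + (-4 + 8564)*275 = -463 + 8560*275 = -463 + 2354000 = 2353537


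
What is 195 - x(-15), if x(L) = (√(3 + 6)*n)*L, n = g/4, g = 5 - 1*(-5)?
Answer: 615/2 ≈ 307.50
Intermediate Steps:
g = 10 (g = 5 + 5 = 10)
n = 5/2 (n = 10/4 = 10*(¼) = 5/2 ≈ 2.5000)
x(L) = 15*L/2 (x(L) = (√(3 + 6)*(5/2))*L = (√9*(5/2))*L = (3*(5/2))*L = 15*L/2)
195 - x(-15) = 195 - 15*(-15)/2 = 195 - 1*(-225/2) = 195 + 225/2 = 615/2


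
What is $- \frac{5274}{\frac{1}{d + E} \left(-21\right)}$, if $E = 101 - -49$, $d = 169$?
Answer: $\frac{560802}{7} \approx 80115.0$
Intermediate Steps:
$E = 150$ ($E = 101 + 49 = 150$)
$- \frac{5274}{\frac{1}{d + E} \left(-21\right)} = - \frac{5274}{\frac{1}{169 + 150} \left(-21\right)} = - \frac{5274}{\frac{1}{319} \left(-21\right)} = - \frac{5274}{- \frac{21}{319}} = \left(-5274\right) \left(- \frac{319}{21}\right) = \frac{560802}{7}$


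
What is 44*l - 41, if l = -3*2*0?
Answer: -41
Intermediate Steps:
l = 0 (l = -6*0 = 0)
44*l - 41 = 44*0 - 41 = 0 - 41 = -41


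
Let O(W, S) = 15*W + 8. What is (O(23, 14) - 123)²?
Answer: 52900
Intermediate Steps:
O(W, S) = 8 + 15*W
(O(23, 14) - 123)² = ((8 + 15*23) - 123)² = ((8 + 345) - 123)² = (353 - 123)² = 230² = 52900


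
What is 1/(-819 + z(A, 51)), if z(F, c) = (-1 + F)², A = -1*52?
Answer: 1/1990 ≈ 0.00050251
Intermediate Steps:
A = -52
1/(-819 + z(A, 51)) = 1/(-819 + (-1 - 52)²) = 1/(-819 + (-53)²) = 1/(-819 + 2809) = 1/1990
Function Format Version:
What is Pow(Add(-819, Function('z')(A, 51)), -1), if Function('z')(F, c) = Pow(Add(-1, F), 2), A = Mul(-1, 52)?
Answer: Rational(1, 1990) ≈ 0.00050251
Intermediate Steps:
A = -52
Pow(Add(-819, Function('z')(A, 51)), -1) = Pow(Add(-819, Pow(Add(-1, -52), 2)), -1) = Pow(Add(-819, Pow(-53, 2)), -1) = Pow(Add(-819, 2809), -1) = Pow(1990, -1) = Rational(1, 1990)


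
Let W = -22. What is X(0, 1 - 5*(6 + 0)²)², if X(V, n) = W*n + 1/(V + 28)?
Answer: 12158370225/784 ≈ 1.5508e+7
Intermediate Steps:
X(V, n) = 1/(28 + V) - 22*n (X(V, n) = -22*n + 1/(V + 28) = -22*n + 1/(28 + V) = 1/(28 + V) - 22*n)
X(0, 1 - 5*(6 + 0)²)² = ((1 - 616*(1 - 5*(6 + 0)²) - 22*0*(1 - 5*(6 + 0)²))/(28 + 0))² = ((1 - 616*(1 - 5*6²) - 22*0*(1 - 5*6²))/28)² = ((1 - 616*(1 - 5*36) - 22*0*(1 - 5*36))/28)² = ((1 - 616*(1 - 180) - 22*0*(1 - 180))/28)² = ((1 - 616*(-179) - 22*0*(-179))/28)² = ((1 + 110264 + 0)/28)² = ((1/28)*110265)² = (110265/28)² = 12158370225/784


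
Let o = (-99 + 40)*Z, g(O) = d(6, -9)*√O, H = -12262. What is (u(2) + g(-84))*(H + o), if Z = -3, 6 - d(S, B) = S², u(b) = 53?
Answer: -640505 + 725100*I*√21 ≈ -6.4051e+5 + 3.3228e+6*I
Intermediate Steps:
d(S, B) = 6 - S²
g(O) = -30*√O (g(O) = (6 - 1*6²)*√O = (6 - 1*36)*√O = (6 - 36)*√O = -30*√O)
o = 177 (o = (-99 + 40)*(-3) = -59*(-3) = 177)
(u(2) + g(-84))*(H + o) = (53 - 60*I*√21)*(-12262 + 177) = (53 - 60*I*√21)*(-12085) = -640505 + 725100*I*√21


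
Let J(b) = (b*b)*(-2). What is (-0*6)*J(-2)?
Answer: 0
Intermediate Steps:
J(b) = -2*b² (J(b) = b²*(-2) = -2*b²)
(-0*6)*J(-2) = (-0*6)*(-2*(-2)²) = (-260*0)*(-2*4) = 0*(-8) = 0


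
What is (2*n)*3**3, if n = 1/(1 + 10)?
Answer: 54/11 ≈ 4.9091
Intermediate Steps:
n = 1/11 ≈ 0.090909
(2*n)*3**3 = (2*(1/11))*3**3 = (2/11)*27 = 54/11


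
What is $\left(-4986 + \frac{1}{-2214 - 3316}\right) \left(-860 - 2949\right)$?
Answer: $\frac{105023961029}{5530} \approx 1.8992 \cdot 10^{7}$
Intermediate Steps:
$\left(-4986 + \frac{1}{-2214 - 3316}\right) \left(-860 - 2949\right) = \left(-4986 + \frac{1}{-5530}\right) \left(-3809\right) = \left(-4986 - \frac{1}{5530}\right) \left(-3809\right) = \left(- \frac{27572581}{5530}\right) \left(-3809\right) = \frac{105023961029}{5530}$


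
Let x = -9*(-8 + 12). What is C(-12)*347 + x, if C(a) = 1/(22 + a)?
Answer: -13/10 ≈ -1.3000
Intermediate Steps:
x = -36 (x = -9*4 = -36)
C(-12)*347 + x = 347/(22 - 12) - 36 = 347/10 - 36 = -13/10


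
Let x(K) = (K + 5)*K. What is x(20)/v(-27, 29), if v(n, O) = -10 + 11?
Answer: 500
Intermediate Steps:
v(n, O) = 1
x(K) = K*(5 + K) (x(K) = (5 + K)*K = K*(5 + K))
x(20)/v(-27, 29) = (20*(5 + 20))/1 = (20*25)*1 = 500*1 = 500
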